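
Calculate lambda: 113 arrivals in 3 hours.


lambda = total arrivals / time = 113 / 3 = 37.67 per hour

37.67 per hour


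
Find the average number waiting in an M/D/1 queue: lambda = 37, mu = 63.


M/D/1: Lq = rho^2 / (2*(1-rho)) where rho = 37/63; Lq = 0.42

0.42


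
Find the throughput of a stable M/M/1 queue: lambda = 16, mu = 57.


For a stable queue (lambda < mu), throughput = lambda = 16 per hour

16 per hour


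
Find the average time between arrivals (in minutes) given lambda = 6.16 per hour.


Mean interarrival time = 60/lambda = 60/6.16 = 9.74 minutes

9.74 minutes


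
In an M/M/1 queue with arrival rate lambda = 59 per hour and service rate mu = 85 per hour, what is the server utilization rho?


rho = lambda/mu = 59/85 = 0.6941

0.6941


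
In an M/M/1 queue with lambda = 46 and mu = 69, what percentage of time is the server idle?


Idle fraction = (1 - rho) * 100 = (1 - 46/69) * 100 = 33.3%

33.3%


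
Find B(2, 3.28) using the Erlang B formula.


B(N,A) = (A^N/N!) / sum(A^k/k!, k=0..N) with N=2, A=3.28 = 0.5569

0.5569


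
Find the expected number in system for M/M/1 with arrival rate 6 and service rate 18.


rho = 6/18; L = rho/(1-rho) = 0.5

0.5


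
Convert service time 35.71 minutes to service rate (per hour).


mu = 60 / avg_service_time = 60 / 35.71 = 1.68 per hour

1.68 per hour


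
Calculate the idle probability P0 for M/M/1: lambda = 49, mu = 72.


P0 = 1 - rho = 1 - 49/72 = 0.3194

0.3194


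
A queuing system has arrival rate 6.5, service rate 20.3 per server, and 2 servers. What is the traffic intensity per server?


rho = lambda / (c * mu) = 6.5 / (2 * 20.3) = 0.1601

0.1601


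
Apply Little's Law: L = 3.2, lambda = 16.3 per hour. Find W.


W = L / lambda = 3.2 / 16.3 = 0.1963 hours

0.1963 hours


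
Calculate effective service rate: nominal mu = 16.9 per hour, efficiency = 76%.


Effective rate = mu * efficiency = 16.9 * 0.76 = 12.84 per hour

12.84 per hour


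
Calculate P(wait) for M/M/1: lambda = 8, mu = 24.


P(wait) = rho = lambda/mu = 8/24 = 0.3333

0.3333


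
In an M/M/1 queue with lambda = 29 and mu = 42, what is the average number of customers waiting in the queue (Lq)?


rho = 29/42; Lq = rho^2/(1-rho) = 1.54

1.54


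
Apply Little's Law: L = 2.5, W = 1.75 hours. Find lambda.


lambda = L / W = 2.5 / 1.75 = 1.43 per hour

1.43 per hour


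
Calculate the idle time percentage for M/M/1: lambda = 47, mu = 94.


Idle fraction = (1 - rho) * 100 = (1 - 47/94) * 100 = 50.0%

50.0%


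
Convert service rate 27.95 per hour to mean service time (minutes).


Mean service time = 60/mu = 60/27.95 = 2.15 minutes

2.15 minutes


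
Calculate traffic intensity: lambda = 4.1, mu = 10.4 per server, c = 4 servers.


rho = lambda / (c * mu) = 4.1 / (4 * 10.4) = 0.0986

0.0986


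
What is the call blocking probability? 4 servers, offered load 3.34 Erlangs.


B(N,A) = (A^N/N!) / sum(A^k/k!, k=0..N) with N=4, A=3.34 = 0.2433

0.2433


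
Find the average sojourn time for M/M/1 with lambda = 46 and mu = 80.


W = 1/(mu - lambda) = 1/(80 - 46) = 0.0294 hours

0.0294 hours


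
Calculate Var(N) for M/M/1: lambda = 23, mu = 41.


rho = 23/41; Var(N) = rho/(1-rho)^2 = 2.91

2.91


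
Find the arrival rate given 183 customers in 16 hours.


lambda = total arrivals / time = 183 / 16 = 11.44 per hour

11.44 per hour


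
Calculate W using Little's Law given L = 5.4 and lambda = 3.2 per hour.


W = L / lambda = 5.4 / 3.2 = 1.6875 hours

1.6875 hours


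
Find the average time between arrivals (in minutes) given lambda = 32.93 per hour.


Mean interarrival time = 60/lambda = 60/32.93 = 1.82 minutes

1.82 minutes


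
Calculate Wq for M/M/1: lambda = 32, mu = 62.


rho = 32/62; Wq = rho/(mu - lambda) = 0.0172 hours

0.0172 hours


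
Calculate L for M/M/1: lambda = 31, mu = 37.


rho = 31/37; L = rho/(1-rho) = 5.17

5.17


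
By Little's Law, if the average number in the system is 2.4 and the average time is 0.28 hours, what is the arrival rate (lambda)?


lambda = L / W = 2.4 / 0.28 = 8.57 per hour

8.57 per hour


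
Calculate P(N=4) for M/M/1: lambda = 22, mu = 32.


rho = 22/32; P(n) = (1-rho)*rho^n = (1-22/32)*(22/32)^4 = 0.0698

0.0698


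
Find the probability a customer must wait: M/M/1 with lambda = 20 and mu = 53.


P(wait) = rho = lambda/mu = 20/53 = 0.3774

0.3774


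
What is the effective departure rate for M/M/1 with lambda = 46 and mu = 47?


For a stable queue (lambda < mu), throughput = lambda = 46 per hour

46 per hour


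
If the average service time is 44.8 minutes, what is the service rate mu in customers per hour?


mu = 60 / avg_service_time = 60 / 44.8 = 1.34 per hour

1.34 per hour


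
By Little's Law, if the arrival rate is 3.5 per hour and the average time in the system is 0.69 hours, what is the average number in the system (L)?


L = lambda * W = 3.5 * 0.69 = 2.42

2.42


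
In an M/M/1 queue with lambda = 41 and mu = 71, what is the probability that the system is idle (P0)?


P0 = 1 - rho = 1 - 41/71 = 0.4225

0.4225


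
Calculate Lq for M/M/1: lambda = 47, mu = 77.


rho = 47/77; Lq = rho^2/(1-rho) = 0.96

0.96


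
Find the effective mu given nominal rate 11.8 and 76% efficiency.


Effective rate = mu * efficiency = 11.8 * 0.76 = 8.97 per hour

8.97 per hour


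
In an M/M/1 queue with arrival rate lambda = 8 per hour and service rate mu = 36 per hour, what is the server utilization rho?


rho = lambda/mu = 8/36 = 0.2222

0.2222


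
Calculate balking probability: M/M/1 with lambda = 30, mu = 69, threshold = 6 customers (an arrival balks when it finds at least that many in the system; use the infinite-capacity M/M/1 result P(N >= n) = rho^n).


P(N >= 6) = rho^6 = (30/69)^6 = 0.0068

0.0068


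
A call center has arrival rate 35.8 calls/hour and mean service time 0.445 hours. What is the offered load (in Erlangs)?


Offered load a = lambda * E[S] = 35.8 * 0.445 = 15.93 Erlangs

15.93 Erlangs


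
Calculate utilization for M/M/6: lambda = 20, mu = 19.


rho = lambda/(c*mu) = 20/(6*19) = 0.1754

0.1754


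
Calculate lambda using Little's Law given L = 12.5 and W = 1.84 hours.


lambda = L / W = 12.5 / 1.84 = 6.79 per hour

6.79 per hour


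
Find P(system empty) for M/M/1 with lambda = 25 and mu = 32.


P0 = 1 - rho = 1 - 25/32 = 0.2188

0.2188


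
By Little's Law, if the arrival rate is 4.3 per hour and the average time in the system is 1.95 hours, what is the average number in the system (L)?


L = lambda * W = 4.3 * 1.95 = 8.39

8.39


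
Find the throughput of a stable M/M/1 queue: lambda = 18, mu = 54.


For a stable queue (lambda < mu), throughput = lambda = 18 per hour

18 per hour


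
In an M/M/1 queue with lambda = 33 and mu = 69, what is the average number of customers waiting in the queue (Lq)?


rho = 33/69; Lq = rho^2/(1-rho) = 0.44

0.44


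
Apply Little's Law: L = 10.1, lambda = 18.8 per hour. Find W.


W = L / lambda = 10.1 / 18.8 = 0.5372 hours

0.5372 hours


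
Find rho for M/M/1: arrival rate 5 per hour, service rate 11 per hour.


rho = lambda/mu = 5/11 = 0.4545

0.4545


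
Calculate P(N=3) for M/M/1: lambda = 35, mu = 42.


rho = 35/42; P(n) = (1-rho)*rho^n = (1-35/42)*(35/42)^3 = 0.0965

0.0965


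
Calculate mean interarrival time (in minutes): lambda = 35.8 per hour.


Mean interarrival time = 60/lambda = 60/35.8 = 1.68 minutes

1.68 minutes


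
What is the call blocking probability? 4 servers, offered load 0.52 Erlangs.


B(N,A) = (A^N/N!) / sum(A^k/k!, k=0..N) with N=4, A=0.52 = 0.0018

0.0018


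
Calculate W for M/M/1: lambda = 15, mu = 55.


W = 1/(mu - lambda) = 1/(55 - 15) = 0.025 hours

0.025 hours


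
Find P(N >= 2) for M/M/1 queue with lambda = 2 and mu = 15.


P(N >= 2) = rho^2 = (2/15)^2 = 0.0178

0.0178


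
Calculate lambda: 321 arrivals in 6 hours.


lambda = total arrivals / time = 321 / 6 = 53.5 per hour

53.5 per hour


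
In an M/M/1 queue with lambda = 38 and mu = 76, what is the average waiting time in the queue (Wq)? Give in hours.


rho = 38/76; Wq = rho/(mu - lambda) = 0.0132 hours

0.0132 hours


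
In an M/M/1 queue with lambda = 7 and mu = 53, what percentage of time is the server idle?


Idle fraction = (1 - rho) * 100 = (1 - 7/53) * 100 = 86.8%

86.8%


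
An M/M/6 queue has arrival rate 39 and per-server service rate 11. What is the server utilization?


rho = lambda/(c*mu) = 39/(6*11) = 0.5909

0.5909


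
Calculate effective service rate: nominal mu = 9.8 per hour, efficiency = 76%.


Effective rate = mu * efficiency = 9.8 * 0.76 = 7.45 per hour

7.45 per hour


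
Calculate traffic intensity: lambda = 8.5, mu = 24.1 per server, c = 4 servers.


rho = lambda / (c * mu) = 8.5 / (4 * 24.1) = 0.0882

0.0882


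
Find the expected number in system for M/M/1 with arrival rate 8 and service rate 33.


rho = 8/33; L = rho/(1-rho) = 0.32

0.32


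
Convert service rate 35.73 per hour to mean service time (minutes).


Mean service time = 60/mu = 60/35.73 = 1.68 minutes

1.68 minutes


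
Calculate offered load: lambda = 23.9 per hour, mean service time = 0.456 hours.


Offered load a = lambda * E[S] = 23.9 * 0.456 = 10.9 Erlangs

10.9 Erlangs


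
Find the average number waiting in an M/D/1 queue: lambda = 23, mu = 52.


M/D/1: Lq = rho^2 / (2*(1-rho)) where rho = 23/52; Lq = 0.18

0.18


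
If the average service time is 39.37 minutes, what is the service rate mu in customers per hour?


mu = 60 / avg_service_time = 60 / 39.37 = 1.52 per hour

1.52 per hour


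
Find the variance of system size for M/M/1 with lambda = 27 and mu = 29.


rho = 27/29; Var(N) = rho/(1-rho)^2 = 195.75

195.75


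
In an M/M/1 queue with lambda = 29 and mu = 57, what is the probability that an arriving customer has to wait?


P(wait) = rho = lambda/mu = 29/57 = 0.5088

0.5088


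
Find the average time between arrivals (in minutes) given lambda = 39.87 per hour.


Mean interarrival time = 60/lambda = 60/39.87 = 1.5 minutes

1.5 minutes


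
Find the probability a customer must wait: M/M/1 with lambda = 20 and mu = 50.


P(wait) = rho = lambda/mu = 20/50 = 0.4

0.4


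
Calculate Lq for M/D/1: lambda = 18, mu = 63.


M/D/1: Lq = rho^2 / (2*(1-rho)) where rho = 18/63; Lq = 0.06

0.06


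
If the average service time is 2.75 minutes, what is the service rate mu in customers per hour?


mu = 60 / avg_service_time = 60 / 2.75 = 21.82 per hour

21.82 per hour


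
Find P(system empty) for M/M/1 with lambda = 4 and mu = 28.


P0 = 1 - rho = 1 - 4/28 = 0.8571

0.8571


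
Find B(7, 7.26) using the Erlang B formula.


B(N,A) = (A^N/N!) / sum(A^k/k!, k=0..N) with N=7, A=7.26 = 0.2648

0.2648


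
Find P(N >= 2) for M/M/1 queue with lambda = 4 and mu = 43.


P(N >= 2) = rho^2 = (4/43)^2 = 0.0087

0.0087


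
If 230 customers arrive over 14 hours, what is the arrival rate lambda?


lambda = total arrivals / time = 230 / 14 = 16.43 per hour

16.43 per hour


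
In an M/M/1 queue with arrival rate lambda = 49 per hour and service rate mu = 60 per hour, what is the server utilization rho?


rho = lambda/mu = 49/60 = 0.8167

0.8167


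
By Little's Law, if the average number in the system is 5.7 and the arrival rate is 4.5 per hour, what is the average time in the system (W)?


W = L / lambda = 5.7 / 4.5 = 1.2667 hours

1.2667 hours


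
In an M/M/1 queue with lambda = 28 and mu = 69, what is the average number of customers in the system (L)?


rho = 28/69; L = rho/(1-rho) = 0.68

0.68


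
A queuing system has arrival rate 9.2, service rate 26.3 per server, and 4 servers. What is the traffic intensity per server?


rho = lambda / (c * mu) = 9.2 / (4 * 26.3) = 0.0875

0.0875


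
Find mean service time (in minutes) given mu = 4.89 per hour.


Mean service time = 60/mu = 60/4.89 = 12.27 minutes

12.27 minutes


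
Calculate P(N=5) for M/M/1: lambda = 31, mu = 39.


rho = 31/39; P(n) = (1-rho)*rho^n = (1-31/39)*(31/39)^5 = 0.0651

0.0651


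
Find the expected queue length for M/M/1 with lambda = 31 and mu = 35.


rho = 31/35; Lq = rho^2/(1-rho) = 6.86

6.86


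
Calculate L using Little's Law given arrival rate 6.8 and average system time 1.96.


L = lambda * W = 6.8 * 1.96 = 13.33

13.33


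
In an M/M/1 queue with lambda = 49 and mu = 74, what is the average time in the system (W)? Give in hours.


W = 1/(mu - lambda) = 1/(74 - 49) = 0.04 hours

0.04 hours


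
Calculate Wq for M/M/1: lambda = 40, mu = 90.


rho = 40/90; Wq = rho/(mu - lambda) = 0.0089 hours

0.0089 hours


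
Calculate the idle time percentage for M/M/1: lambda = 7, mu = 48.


Idle fraction = (1 - rho) * 100 = (1 - 7/48) * 100 = 85.4%

85.4%


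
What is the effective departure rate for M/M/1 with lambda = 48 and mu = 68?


For a stable queue (lambda < mu), throughput = lambda = 48 per hour

48 per hour


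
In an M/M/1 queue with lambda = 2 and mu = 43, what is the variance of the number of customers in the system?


rho = 2/43; Var(N) = rho/(1-rho)^2 = 0.05

0.05


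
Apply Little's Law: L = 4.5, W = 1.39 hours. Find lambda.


lambda = L / W = 4.5 / 1.39 = 3.24 per hour

3.24 per hour


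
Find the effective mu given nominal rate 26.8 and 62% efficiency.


Effective rate = mu * efficiency = 26.8 * 0.62 = 16.62 per hour

16.62 per hour


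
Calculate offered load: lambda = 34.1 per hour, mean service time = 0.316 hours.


Offered load a = lambda * E[S] = 34.1 * 0.316 = 10.78 Erlangs

10.78 Erlangs


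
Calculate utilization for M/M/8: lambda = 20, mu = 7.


rho = lambda/(c*mu) = 20/(8*7) = 0.3571

0.3571


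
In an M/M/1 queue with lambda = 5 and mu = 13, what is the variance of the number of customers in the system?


rho = 5/13; Var(N) = rho/(1-rho)^2 = 1.02

1.02


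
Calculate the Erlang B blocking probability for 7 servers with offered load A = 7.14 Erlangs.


B(N,A) = (A^N/N!) / sum(A^k/k!, k=0..N) with N=7, A=7.14 = 0.2575

0.2575


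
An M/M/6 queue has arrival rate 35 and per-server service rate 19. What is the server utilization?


rho = lambda/(c*mu) = 35/(6*19) = 0.307

0.307


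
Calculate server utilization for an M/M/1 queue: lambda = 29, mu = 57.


rho = lambda/mu = 29/57 = 0.5088

0.5088


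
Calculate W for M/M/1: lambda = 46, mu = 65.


W = 1/(mu - lambda) = 1/(65 - 46) = 0.0526 hours

0.0526 hours


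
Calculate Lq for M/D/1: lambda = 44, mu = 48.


M/D/1: Lq = rho^2 / (2*(1-rho)) where rho = 44/48; Lq = 5.04

5.04


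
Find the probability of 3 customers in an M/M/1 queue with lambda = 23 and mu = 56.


rho = 23/56; P(n) = (1-rho)*rho^n = (1-23/56)*(23/56)^3 = 0.0408

0.0408


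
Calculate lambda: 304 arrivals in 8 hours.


lambda = total arrivals / time = 304 / 8 = 38.0 per hour

38.0 per hour


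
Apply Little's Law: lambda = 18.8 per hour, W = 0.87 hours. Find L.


L = lambda * W = 18.8 * 0.87 = 16.36

16.36


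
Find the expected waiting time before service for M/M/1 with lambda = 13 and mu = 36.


rho = 13/36; Wq = rho/(mu - lambda) = 0.0157 hours

0.0157 hours


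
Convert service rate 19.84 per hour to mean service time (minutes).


Mean service time = 60/mu = 60/19.84 = 3.02 minutes

3.02 minutes


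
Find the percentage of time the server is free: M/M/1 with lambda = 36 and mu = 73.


Idle fraction = (1 - rho) * 100 = (1 - 36/73) * 100 = 50.7%

50.7%


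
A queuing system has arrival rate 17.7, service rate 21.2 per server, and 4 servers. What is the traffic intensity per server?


rho = lambda / (c * mu) = 17.7 / (4 * 21.2) = 0.2087

0.2087


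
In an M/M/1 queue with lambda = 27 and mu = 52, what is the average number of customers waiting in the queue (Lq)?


rho = 27/52; Lq = rho^2/(1-rho) = 0.56

0.56


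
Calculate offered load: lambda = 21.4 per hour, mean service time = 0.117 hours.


Offered load a = lambda * E[S] = 21.4 * 0.117 = 2.5 Erlangs

2.5 Erlangs


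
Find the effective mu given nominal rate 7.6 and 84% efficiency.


Effective rate = mu * efficiency = 7.6 * 0.84 = 6.38 per hour

6.38 per hour


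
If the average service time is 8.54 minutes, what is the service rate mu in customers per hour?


mu = 60 / avg_service_time = 60 / 8.54 = 7.03 per hour

7.03 per hour


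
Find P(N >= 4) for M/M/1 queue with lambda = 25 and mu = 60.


P(N >= 4) = rho^4 = (25/60)^4 = 0.0301

0.0301


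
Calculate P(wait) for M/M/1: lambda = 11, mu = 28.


P(wait) = rho = lambda/mu = 11/28 = 0.3929

0.3929


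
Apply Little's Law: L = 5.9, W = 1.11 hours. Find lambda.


lambda = L / W = 5.9 / 1.11 = 5.32 per hour

5.32 per hour


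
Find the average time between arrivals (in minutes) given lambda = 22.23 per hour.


Mean interarrival time = 60/lambda = 60/22.23 = 2.7 minutes

2.7 minutes


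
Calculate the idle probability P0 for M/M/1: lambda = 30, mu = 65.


P0 = 1 - rho = 1 - 30/65 = 0.5385

0.5385


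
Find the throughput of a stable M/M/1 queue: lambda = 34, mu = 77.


For a stable queue (lambda < mu), throughput = lambda = 34 per hour

34 per hour


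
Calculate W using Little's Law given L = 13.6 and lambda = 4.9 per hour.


W = L / lambda = 13.6 / 4.9 = 2.7755 hours

2.7755 hours


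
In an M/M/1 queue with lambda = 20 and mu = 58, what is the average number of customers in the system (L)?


rho = 20/58; L = rho/(1-rho) = 0.53

0.53


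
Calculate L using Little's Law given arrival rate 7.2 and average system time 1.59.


L = lambda * W = 7.2 * 1.59 = 11.45

11.45


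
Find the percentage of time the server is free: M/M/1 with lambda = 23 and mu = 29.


Idle fraction = (1 - rho) * 100 = (1 - 23/29) * 100 = 20.7%

20.7%


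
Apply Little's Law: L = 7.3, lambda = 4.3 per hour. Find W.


W = L / lambda = 7.3 / 4.3 = 1.6977 hours

1.6977 hours


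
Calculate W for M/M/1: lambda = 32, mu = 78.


W = 1/(mu - lambda) = 1/(78 - 32) = 0.0217 hours

0.0217 hours


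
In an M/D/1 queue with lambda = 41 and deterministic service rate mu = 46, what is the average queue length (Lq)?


M/D/1: Lq = rho^2 / (2*(1-rho)) where rho = 41/46; Lq = 3.65

3.65


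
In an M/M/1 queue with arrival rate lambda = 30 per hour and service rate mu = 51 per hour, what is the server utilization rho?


rho = lambda/mu = 30/51 = 0.5882

0.5882


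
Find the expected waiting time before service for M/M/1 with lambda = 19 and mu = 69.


rho = 19/69; Wq = rho/(mu - lambda) = 0.0055 hours

0.0055 hours


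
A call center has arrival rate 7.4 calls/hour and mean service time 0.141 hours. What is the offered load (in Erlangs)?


Offered load a = lambda * E[S] = 7.4 * 0.141 = 1.04 Erlangs

1.04 Erlangs


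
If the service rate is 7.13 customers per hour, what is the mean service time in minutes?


Mean service time = 60/mu = 60/7.13 = 8.42 minutes

8.42 minutes


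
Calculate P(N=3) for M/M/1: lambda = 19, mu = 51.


rho = 19/51; P(n) = (1-rho)*rho^n = (1-19/51)*(19/51)^3 = 0.0324

0.0324


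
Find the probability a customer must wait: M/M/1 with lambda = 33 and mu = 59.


P(wait) = rho = lambda/mu = 33/59 = 0.5593

0.5593


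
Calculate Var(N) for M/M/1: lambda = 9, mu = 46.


rho = 9/46; Var(N) = rho/(1-rho)^2 = 0.3

0.3


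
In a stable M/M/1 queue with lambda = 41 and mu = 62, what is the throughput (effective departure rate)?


For a stable queue (lambda < mu), throughput = lambda = 41 per hour

41 per hour


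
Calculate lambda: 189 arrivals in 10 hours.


lambda = total arrivals / time = 189 / 10 = 18.9 per hour

18.9 per hour


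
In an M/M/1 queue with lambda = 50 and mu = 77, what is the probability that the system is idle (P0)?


P0 = 1 - rho = 1 - 50/77 = 0.3506

0.3506


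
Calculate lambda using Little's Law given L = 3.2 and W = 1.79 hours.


lambda = L / W = 3.2 / 1.79 = 1.79 per hour

1.79 per hour


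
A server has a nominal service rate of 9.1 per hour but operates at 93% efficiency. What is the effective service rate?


Effective rate = mu * efficiency = 9.1 * 0.93 = 8.46 per hour

8.46 per hour


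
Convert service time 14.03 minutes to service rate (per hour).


mu = 60 / avg_service_time = 60 / 14.03 = 4.28 per hour

4.28 per hour


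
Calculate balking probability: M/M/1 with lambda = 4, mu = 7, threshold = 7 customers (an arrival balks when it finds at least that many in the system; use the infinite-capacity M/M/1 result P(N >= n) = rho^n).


P(N >= 7) = rho^7 = (4/7)^7 = 0.0199

0.0199


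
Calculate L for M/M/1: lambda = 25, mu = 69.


rho = 25/69; L = rho/(1-rho) = 0.57

0.57


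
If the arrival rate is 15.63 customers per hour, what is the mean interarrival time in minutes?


Mean interarrival time = 60/lambda = 60/15.63 = 3.84 minutes

3.84 minutes


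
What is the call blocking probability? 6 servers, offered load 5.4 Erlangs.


B(N,A) = (A^N/N!) / sum(A^k/k!, k=0..N) with N=6, A=5.4 = 0.2217

0.2217


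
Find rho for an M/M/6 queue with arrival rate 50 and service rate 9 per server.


rho = lambda/(c*mu) = 50/(6*9) = 0.9259

0.9259


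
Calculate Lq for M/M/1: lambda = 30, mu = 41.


rho = 30/41; Lq = rho^2/(1-rho) = 2.0

2.0


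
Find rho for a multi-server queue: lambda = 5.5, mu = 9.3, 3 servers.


rho = lambda / (c * mu) = 5.5 / (3 * 9.3) = 0.1971

0.1971


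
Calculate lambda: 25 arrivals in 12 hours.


lambda = total arrivals / time = 25 / 12 = 2.08 per hour

2.08 per hour


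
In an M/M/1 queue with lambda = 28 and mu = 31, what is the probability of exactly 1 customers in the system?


rho = 28/31; P(n) = (1-rho)*rho^n = (1-28/31)*(28/31)^1 = 0.0874

0.0874


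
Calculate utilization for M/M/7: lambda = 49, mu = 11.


rho = lambda/(c*mu) = 49/(7*11) = 0.6364

0.6364


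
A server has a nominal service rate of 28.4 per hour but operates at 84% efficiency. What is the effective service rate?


Effective rate = mu * efficiency = 28.4 * 0.84 = 23.86 per hour

23.86 per hour


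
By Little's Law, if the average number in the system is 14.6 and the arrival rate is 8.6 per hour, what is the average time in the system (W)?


W = L / lambda = 14.6 / 8.6 = 1.6977 hours

1.6977 hours


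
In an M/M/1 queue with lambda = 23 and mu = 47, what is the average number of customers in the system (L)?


rho = 23/47; L = rho/(1-rho) = 0.96

0.96


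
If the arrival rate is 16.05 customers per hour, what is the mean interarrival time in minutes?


Mean interarrival time = 60/lambda = 60/16.05 = 3.74 minutes

3.74 minutes


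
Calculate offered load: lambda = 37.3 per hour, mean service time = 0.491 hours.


Offered load a = lambda * E[S] = 37.3 * 0.491 = 18.31 Erlangs

18.31 Erlangs


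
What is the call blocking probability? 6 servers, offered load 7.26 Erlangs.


B(N,A) = (A^N/N!) / sum(A^k/k!, k=0..N) with N=6, A=7.26 = 0.3473

0.3473


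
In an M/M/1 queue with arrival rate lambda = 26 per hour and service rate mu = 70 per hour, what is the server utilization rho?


rho = lambda/mu = 26/70 = 0.3714

0.3714


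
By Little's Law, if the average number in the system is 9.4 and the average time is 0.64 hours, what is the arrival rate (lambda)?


lambda = L / W = 9.4 / 0.64 = 14.69 per hour

14.69 per hour


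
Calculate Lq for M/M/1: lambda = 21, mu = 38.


rho = 21/38; Lq = rho^2/(1-rho) = 0.68

0.68


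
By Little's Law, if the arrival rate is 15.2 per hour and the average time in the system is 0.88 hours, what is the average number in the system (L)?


L = lambda * W = 15.2 * 0.88 = 13.38

13.38


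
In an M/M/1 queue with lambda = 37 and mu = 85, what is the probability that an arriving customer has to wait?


P(wait) = rho = lambda/mu = 37/85 = 0.4353

0.4353


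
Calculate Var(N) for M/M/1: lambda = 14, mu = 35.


rho = 14/35; Var(N) = rho/(1-rho)^2 = 1.11

1.11


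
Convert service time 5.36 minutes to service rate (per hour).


mu = 60 / avg_service_time = 60 / 5.36 = 11.19 per hour

11.19 per hour


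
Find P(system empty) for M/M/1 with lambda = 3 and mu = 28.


P0 = 1 - rho = 1 - 3/28 = 0.8929

0.8929


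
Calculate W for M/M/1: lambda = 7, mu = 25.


W = 1/(mu - lambda) = 1/(25 - 7) = 0.0556 hours

0.0556 hours


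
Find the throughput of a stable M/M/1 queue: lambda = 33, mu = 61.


For a stable queue (lambda < mu), throughput = lambda = 33 per hour

33 per hour


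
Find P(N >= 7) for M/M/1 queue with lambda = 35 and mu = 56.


P(N >= 7) = rho^7 = (35/56)^7 = 0.0373

0.0373


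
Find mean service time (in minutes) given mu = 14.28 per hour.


Mean service time = 60/mu = 60/14.28 = 4.2 minutes

4.2 minutes


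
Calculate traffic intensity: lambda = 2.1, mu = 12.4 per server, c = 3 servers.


rho = lambda / (c * mu) = 2.1 / (3 * 12.4) = 0.0565

0.0565


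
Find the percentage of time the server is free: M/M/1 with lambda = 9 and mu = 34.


Idle fraction = (1 - rho) * 100 = (1 - 9/34) * 100 = 73.5%

73.5%


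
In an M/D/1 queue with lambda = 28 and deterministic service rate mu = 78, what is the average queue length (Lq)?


M/D/1: Lq = rho^2 / (2*(1-rho)) where rho = 28/78; Lq = 0.1

0.1


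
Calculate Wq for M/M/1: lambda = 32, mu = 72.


rho = 32/72; Wq = rho/(mu - lambda) = 0.0111 hours

0.0111 hours


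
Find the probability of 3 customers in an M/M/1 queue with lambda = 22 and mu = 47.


rho = 22/47; P(n) = (1-rho)*rho^n = (1-22/47)*(22/47)^3 = 0.0546

0.0546


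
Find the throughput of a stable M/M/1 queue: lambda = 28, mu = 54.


For a stable queue (lambda < mu), throughput = lambda = 28 per hour

28 per hour


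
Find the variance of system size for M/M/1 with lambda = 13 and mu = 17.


rho = 13/17; Var(N) = rho/(1-rho)^2 = 13.81

13.81


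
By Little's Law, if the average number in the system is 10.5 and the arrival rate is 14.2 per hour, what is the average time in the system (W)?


W = L / lambda = 10.5 / 14.2 = 0.7394 hours

0.7394 hours


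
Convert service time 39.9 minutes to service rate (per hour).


mu = 60 / avg_service_time = 60 / 39.9 = 1.5 per hour

1.5 per hour


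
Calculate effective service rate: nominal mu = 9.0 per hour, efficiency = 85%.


Effective rate = mu * efficiency = 9.0 * 0.85 = 7.65 per hour

7.65 per hour


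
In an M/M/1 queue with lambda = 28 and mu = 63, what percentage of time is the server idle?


Idle fraction = (1 - rho) * 100 = (1 - 28/63) * 100 = 55.6%

55.6%


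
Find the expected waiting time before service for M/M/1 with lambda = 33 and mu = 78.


rho = 33/78; Wq = rho/(mu - lambda) = 0.0094 hours

0.0094 hours


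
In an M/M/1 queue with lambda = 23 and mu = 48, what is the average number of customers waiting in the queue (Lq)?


rho = 23/48; Lq = rho^2/(1-rho) = 0.44

0.44


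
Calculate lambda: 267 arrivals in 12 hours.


lambda = total arrivals / time = 267 / 12 = 22.25 per hour

22.25 per hour


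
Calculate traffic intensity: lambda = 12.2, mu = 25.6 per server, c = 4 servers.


rho = lambda / (c * mu) = 12.2 / (4 * 25.6) = 0.1191

0.1191


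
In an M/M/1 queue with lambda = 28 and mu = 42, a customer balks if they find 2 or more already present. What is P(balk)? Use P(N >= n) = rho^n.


P(N >= 2) = rho^2 = (28/42)^2 = 0.4444

0.4444


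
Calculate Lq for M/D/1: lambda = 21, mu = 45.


M/D/1: Lq = rho^2 / (2*(1-rho)) where rho = 21/45; Lq = 0.2

0.2


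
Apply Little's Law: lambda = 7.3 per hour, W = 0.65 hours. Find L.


L = lambda * W = 7.3 * 0.65 = 4.75

4.75


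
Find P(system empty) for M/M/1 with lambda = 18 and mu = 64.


P0 = 1 - rho = 1 - 18/64 = 0.7188

0.7188


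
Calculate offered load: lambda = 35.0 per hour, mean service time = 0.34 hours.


Offered load a = lambda * E[S] = 35.0 * 0.34 = 11.9 Erlangs

11.9 Erlangs


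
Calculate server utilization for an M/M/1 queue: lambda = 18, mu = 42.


rho = lambda/mu = 18/42 = 0.4286

0.4286


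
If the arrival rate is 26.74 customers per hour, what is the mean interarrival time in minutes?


Mean interarrival time = 60/lambda = 60/26.74 = 2.24 minutes

2.24 minutes


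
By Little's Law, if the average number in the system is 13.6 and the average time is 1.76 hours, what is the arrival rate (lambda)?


lambda = L / W = 13.6 / 1.76 = 7.73 per hour

7.73 per hour


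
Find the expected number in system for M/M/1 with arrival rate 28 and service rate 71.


rho = 28/71; L = rho/(1-rho) = 0.65

0.65


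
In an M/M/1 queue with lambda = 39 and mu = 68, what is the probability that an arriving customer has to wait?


P(wait) = rho = lambda/mu = 39/68 = 0.5735

0.5735


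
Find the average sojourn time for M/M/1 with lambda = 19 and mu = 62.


W = 1/(mu - lambda) = 1/(62 - 19) = 0.0233 hours

0.0233 hours


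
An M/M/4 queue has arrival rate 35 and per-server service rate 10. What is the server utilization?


rho = lambda/(c*mu) = 35/(4*10) = 0.875

0.875


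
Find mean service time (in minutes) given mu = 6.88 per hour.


Mean service time = 60/mu = 60/6.88 = 8.72 minutes

8.72 minutes


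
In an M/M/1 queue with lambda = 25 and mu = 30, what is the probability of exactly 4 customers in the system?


rho = 25/30; P(n) = (1-rho)*rho^n = (1-25/30)*(25/30)^4 = 0.0804

0.0804


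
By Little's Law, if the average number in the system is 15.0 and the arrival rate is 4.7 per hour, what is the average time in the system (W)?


W = L / lambda = 15.0 / 4.7 = 3.1915 hours

3.1915 hours


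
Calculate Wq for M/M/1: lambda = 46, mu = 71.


rho = 46/71; Wq = rho/(mu - lambda) = 0.0259 hours

0.0259 hours


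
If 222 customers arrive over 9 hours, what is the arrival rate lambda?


lambda = total arrivals / time = 222 / 9 = 24.67 per hour

24.67 per hour


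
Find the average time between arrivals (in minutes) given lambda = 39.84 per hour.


Mean interarrival time = 60/lambda = 60/39.84 = 1.51 minutes

1.51 minutes


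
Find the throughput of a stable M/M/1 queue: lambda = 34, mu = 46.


For a stable queue (lambda < mu), throughput = lambda = 34 per hour

34 per hour


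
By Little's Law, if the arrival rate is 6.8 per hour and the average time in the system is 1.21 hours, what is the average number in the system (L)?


L = lambda * W = 6.8 * 1.21 = 8.23

8.23


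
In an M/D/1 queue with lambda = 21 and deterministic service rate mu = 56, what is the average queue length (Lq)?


M/D/1: Lq = rho^2 / (2*(1-rho)) where rho = 21/56; Lq = 0.11

0.11


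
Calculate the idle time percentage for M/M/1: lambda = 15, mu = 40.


Idle fraction = (1 - rho) * 100 = (1 - 15/40) * 100 = 62.5%

62.5%


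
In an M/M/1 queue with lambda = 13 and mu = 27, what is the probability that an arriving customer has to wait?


P(wait) = rho = lambda/mu = 13/27 = 0.4815

0.4815


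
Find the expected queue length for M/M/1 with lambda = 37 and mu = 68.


rho = 37/68; Lq = rho^2/(1-rho) = 0.65

0.65


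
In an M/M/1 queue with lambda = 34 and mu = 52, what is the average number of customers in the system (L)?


rho = 34/52; L = rho/(1-rho) = 1.89

1.89


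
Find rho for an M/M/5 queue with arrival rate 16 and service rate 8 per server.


rho = lambda/(c*mu) = 16/(5*8) = 0.4

0.4


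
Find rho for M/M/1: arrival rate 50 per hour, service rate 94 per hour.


rho = lambda/mu = 50/94 = 0.5319

0.5319


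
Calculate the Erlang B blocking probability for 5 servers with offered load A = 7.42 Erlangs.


B(N,A) = (A^N/N!) / sum(A^k/k!, k=0..N) with N=5, A=7.42 = 0.4486

0.4486


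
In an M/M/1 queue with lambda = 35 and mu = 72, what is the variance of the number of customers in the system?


rho = 35/72; Var(N) = rho/(1-rho)^2 = 1.84

1.84


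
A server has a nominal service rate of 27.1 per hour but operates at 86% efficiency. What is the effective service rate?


Effective rate = mu * efficiency = 27.1 * 0.86 = 23.31 per hour

23.31 per hour


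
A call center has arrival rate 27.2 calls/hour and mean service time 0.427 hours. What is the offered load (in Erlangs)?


Offered load a = lambda * E[S] = 27.2 * 0.427 = 11.61 Erlangs

11.61 Erlangs


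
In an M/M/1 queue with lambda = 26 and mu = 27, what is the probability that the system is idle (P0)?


P0 = 1 - rho = 1 - 26/27 = 0.037

0.037


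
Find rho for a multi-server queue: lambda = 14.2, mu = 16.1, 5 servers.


rho = lambda / (c * mu) = 14.2 / (5 * 16.1) = 0.1764

0.1764


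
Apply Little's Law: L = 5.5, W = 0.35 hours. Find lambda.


lambda = L / W = 5.5 / 0.35 = 15.71 per hour

15.71 per hour


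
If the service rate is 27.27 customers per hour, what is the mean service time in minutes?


Mean service time = 60/mu = 60/27.27 = 2.2 minutes

2.2 minutes


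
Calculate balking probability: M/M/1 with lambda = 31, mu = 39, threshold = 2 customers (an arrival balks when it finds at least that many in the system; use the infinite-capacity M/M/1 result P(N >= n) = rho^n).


P(N >= 2) = rho^2 = (31/39)^2 = 0.6318

0.6318


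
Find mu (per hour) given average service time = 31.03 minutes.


mu = 60 / avg_service_time = 60 / 31.03 = 1.93 per hour

1.93 per hour


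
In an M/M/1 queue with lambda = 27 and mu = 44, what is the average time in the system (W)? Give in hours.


W = 1/(mu - lambda) = 1/(44 - 27) = 0.0588 hours

0.0588 hours


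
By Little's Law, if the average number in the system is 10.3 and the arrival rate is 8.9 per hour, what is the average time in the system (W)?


W = L / lambda = 10.3 / 8.9 = 1.1573 hours

1.1573 hours


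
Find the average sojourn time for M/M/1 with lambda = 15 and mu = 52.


W = 1/(mu - lambda) = 1/(52 - 15) = 0.027 hours

0.027 hours


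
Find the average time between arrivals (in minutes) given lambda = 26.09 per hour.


Mean interarrival time = 60/lambda = 60/26.09 = 2.3 minutes

2.3 minutes


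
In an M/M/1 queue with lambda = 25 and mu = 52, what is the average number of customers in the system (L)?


rho = 25/52; L = rho/(1-rho) = 0.93

0.93


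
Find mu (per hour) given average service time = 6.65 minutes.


mu = 60 / avg_service_time = 60 / 6.65 = 9.02 per hour

9.02 per hour


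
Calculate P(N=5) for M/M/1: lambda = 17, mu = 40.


rho = 17/40; P(n) = (1-rho)*rho^n = (1-17/40)*(17/40)^5 = 0.008

0.008


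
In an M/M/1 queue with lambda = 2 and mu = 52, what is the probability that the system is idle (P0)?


P0 = 1 - rho = 1 - 2/52 = 0.9615

0.9615


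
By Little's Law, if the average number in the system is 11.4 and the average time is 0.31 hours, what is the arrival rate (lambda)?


lambda = L / W = 11.4 / 0.31 = 36.77 per hour

36.77 per hour


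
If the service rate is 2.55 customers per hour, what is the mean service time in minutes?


Mean service time = 60/mu = 60/2.55 = 23.53 minutes

23.53 minutes


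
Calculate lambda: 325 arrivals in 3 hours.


lambda = total arrivals / time = 325 / 3 = 108.33 per hour

108.33 per hour


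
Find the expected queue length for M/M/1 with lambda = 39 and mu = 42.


rho = 39/42; Lq = rho^2/(1-rho) = 12.07

12.07


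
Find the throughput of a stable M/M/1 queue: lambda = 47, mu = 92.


For a stable queue (lambda < mu), throughput = lambda = 47 per hour

47 per hour


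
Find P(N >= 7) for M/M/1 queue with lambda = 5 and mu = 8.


P(N >= 7) = rho^7 = (5/8)^7 = 0.0373

0.0373


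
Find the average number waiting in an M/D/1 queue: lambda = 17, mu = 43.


M/D/1: Lq = rho^2 / (2*(1-rho)) where rho = 17/43; Lq = 0.13

0.13


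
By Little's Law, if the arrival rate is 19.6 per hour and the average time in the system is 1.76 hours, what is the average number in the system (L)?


L = lambda * W = 19.6 * 1.76 = 34.5

34.5


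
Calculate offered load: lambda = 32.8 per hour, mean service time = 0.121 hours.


Offered load a = lambda * E[S] = 32.8 * 0.121 = 3.97 Erlangs

3.97 Erlangs


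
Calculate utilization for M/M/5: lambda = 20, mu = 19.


rho = lambda/(c*mu) = 20/(5*19) = 0.2105

0.2105


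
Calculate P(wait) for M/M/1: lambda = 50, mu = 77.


P(wait) = rho = lambda/mu = 50/77 = 0.6494

0.6494


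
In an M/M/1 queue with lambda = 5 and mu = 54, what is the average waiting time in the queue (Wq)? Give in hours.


rho = 5/54; Wq = rho/(mu - lambda) = 0.0019 hours

0.0019 hours


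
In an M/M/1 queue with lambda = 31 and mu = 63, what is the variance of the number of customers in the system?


rho = 31/63; Var(N) = rho/(1-rho)^2 = 1.91

1.91


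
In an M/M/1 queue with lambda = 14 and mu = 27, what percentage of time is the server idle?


Idle fraction = (1 - rho) * 100 = (1 - 14/27) * 100 = 48.1%

48.1%


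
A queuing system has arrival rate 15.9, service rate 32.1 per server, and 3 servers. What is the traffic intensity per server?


rho = lambda / (c * mu) = 15.9 / (3 * 32.1) = 0.1651

0.1651


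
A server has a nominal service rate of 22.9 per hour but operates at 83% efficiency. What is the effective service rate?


Effective rate = mu * efficiency = 22.9 * 0.83 = 19.01 per hour

19.01 per hour


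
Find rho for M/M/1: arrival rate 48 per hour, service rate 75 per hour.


rho = lambda/mu = 48/75 = 0.64

0.64


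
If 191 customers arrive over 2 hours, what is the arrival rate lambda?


lambda = total arrivals / time = 191 / 2 = 95.5 per hour

95.5 per hour


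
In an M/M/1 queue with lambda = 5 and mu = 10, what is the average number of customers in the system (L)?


rho = 5/10; L = rho/(1-rho) = 1.0

1.0


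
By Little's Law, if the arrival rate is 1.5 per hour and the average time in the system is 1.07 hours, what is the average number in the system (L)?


L = lambda * W = 1.5 * 1.07 = 1.61

1.61


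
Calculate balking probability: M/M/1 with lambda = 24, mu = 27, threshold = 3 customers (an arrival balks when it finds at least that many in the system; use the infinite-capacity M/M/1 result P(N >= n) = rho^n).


P(N >= 3) = rho^3 = (24/27)^3 = 0.7023

0.7023


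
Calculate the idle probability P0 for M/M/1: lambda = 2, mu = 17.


P0 = 1 - rho = 1 - 2/17 = 0.8824

0.8824


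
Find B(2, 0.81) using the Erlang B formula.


B(N,A) = (A^N/N!) / sum(A^k/k!, k=0..N) with N=2, A=0.81 = 0.1534

0.1534


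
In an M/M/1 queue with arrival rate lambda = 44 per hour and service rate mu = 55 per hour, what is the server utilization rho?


rho = lambda/mu = 44/55 = 0.8

0.8


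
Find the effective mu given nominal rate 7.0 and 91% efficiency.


Effective rate = mu * efficiency = 7.0 * 0.91 = 6.37 per hour

6.37 per hour


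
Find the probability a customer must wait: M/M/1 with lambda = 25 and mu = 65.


P(wait) = rho = lambda/mu = 25/65 = 0.3846

0.3846


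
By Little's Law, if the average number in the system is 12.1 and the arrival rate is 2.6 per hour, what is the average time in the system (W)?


W = L / lambda = 12.1 / 2.6 = 4.6538 hours

4.6538 hours


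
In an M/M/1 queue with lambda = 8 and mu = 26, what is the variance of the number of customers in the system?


rho = 8/26; Var(N) = rho/(1-rho)^2 = 0.64

0.64
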